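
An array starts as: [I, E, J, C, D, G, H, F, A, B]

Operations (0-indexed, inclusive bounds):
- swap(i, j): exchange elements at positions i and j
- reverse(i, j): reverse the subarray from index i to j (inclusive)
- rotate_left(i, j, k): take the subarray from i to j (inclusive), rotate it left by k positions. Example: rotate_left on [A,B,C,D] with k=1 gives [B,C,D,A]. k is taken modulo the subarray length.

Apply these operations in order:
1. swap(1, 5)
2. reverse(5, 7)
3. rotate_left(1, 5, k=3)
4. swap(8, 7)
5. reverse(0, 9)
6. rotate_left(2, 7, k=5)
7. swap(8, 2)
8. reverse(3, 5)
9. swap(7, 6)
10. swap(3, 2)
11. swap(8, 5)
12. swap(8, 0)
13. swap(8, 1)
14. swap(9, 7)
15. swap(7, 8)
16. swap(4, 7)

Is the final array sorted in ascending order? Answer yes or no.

Answer: yes

Derivation:
After 1 (swap(1, 5)): [I, G, J, C, D, E, H, F, A, B]
After 2 (reverse(5, 7)): [I, G, J, C, D, F, H, E, A, B]
After 3 (rotate_left(1, 5, k=3)): [I, D, F, G, J, C, H, E, A, B]
After 4 (swap(8, 7)): [I, D, F, G, J, C, H, A, E, B]
After 5 (reverse(0, 9)): [B, E, A, H, C, J, G, F, D, I]
After 6 (rotate_left(2, 7, k=5)): [B, E, F, A, H, C, J, G, D, I]
After 7 (swap(8, 2)): [B, E, D, A, H, C, J, G, F, I]
After 8 (reverse(3, 5)): [B, E, D, C, H, A, J, G, F, I]
After 9 (swap(7, 6)): [B, E, D, C, H, A, G, J, F, I]
After 10 (swap(3, 2)): [B, E, C, D, H, A, G, J, F, I]
After 11 (swap(8, 5)): [B, E, C, D, H, F, G, J, A, I]
After 12 (swap(8, 0)): [A, E, C, D, H, F, G, J, B, I]
After 13 (swap(8, 1)): [A, B, C, D, H, F, G, J, E, I]
After 14 (swap(9, 7)): [A, B, C, D, H, F, G, I, E, J]
After 15 (swap(7, 8)): [A, B, C, D, H, F, G, E, I, J]
After 16 (swap(4, 7)): [A, B, C, D, E, F, G, H, I, J]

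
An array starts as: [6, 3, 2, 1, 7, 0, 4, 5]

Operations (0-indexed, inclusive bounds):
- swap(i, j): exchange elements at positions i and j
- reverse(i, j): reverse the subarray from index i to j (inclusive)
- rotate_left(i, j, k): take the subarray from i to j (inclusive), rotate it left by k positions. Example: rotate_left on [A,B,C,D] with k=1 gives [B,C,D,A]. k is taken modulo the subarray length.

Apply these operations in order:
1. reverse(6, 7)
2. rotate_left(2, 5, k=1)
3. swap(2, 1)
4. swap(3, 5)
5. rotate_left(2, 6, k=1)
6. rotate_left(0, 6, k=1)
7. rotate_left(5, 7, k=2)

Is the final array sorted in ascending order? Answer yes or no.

Answer: no

Derivation:
After 1 (reverse(6, 7)): [6, 3, 2, 1, 7, 0, 5, 4]
After 2 (rotate_left(2, 5, k=1)): [6, 3, 1, 7, 0, 2, 5, 4]
After 3 (swap(2, 1)): [6, 1, 3, 7, 0, 2, 5, 4]
After 4 (swap(3, 5)): [6, 1, 3, 2, 0, 7, 5, 4]
After 5 (rotate_left(2, 6, k=1)): [6, 1, 2, 0, 7, 5, 3, 4]
After 6 (rotate_left(0, 6, k=1)): [1, 2, 0, 7, 5, 3, 6, 4]
After 7 (rotate_left(5, 7, k=2)): [1, 2, 0, 7, 5, 4, 3, 6]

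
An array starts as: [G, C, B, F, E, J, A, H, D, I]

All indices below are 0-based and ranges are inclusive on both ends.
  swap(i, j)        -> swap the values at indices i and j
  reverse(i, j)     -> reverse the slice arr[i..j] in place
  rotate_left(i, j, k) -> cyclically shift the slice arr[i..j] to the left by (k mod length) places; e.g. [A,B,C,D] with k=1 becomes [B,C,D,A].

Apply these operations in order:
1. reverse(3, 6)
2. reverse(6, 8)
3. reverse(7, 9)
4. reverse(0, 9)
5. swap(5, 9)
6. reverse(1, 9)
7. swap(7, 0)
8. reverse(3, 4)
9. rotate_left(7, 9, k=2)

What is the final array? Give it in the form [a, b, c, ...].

Answer: [D, J, C, A, B, G, E, F, H, I]

Derivation:
After 1 (reverse(3, 6)): [G, C, B, A, J, E, F, H, D, I]
After 2 (reverse(6, 8)): [G, C, B, A, J, E, D, H, F, I]
After 3 (reverse(7, 9)): [G, C, B, A, J, E, D, I, F, H]
After 4 (reverse(0, 9)): [H, F, I, D, E, J, A, B, C, G]
After 5 (swap(5, 9)): [H, F, I, D, E, G, A, B, C, J]
After 6 (reverse(1, 9)): [H, J, C, B, A, G, E, D, I, F]
After 7 (swap(7, 0)): [D, J, C, B, A, G, E, H, I, F]
After 8 (reverse(3, 4)): [D, J, C, A, B, G, E, H, I, F]
After 9 (rotate_left(7, 9, k=2)): [D, J, C, A, B, G, E, F, H, I]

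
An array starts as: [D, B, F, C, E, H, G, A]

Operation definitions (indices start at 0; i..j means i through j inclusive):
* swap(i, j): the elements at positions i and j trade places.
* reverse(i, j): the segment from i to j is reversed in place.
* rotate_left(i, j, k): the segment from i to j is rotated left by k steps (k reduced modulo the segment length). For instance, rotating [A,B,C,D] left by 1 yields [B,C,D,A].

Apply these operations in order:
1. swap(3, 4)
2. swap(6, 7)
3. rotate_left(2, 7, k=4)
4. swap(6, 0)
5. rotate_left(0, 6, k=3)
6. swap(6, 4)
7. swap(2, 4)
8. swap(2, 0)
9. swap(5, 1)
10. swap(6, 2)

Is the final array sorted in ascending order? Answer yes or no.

Answer: yes

Derivation:
After 1 (swap(3, 4)): [D, B, F, E, C, H, G, A]
After 2 (swap(6, 7)): [D, B, F, E, C, H, A, G]
After 3 (rotate_left(2, 7, k=4)): [D, B, A, G, F, E, C, H]
After 4 (swap(6, 0)): [C, B, A, G, F, E, D, H]
After 5 (rotate_left(0, 6, k=3)): [G, F, E, D, C, B, A, H]
After 6 (swap(6, 4)): [G, F, E, D, A, B, C, H]
After 7 (swap(2, 4)): [G, F, A, D, E, B, C, H]
After 8 (swap(2, 0)): [A, F, G, D, E, B, C, H]
After 9 (swap(5, 1)): [A, B, G, D, E, F, C, H]
After 10 (swap(6, 2)): [A, B, C, D, E, F, G, H]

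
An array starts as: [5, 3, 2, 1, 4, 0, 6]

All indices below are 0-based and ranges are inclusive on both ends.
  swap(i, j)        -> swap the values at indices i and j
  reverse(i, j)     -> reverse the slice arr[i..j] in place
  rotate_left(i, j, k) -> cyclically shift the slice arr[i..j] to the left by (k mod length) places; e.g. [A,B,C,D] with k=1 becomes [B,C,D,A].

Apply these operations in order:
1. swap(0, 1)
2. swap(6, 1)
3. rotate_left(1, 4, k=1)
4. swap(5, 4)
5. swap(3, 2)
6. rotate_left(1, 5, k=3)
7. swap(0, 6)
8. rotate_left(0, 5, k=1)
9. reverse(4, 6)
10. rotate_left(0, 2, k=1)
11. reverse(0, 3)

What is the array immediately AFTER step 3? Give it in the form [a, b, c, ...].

Answer: [3, 2, 1, 4, 6, 0, 5]

Derivation:
After 1 (swap(0, 1)): [3, 5, 2, 1, 4, 0, 6]
After 2 (swap(6, 1)): [3, 6, 2, 1, 4, 0, 5]
After 3 (rotate_left(1, 4, k=1)): [3, 2, 1, 4, 6, 0, 5]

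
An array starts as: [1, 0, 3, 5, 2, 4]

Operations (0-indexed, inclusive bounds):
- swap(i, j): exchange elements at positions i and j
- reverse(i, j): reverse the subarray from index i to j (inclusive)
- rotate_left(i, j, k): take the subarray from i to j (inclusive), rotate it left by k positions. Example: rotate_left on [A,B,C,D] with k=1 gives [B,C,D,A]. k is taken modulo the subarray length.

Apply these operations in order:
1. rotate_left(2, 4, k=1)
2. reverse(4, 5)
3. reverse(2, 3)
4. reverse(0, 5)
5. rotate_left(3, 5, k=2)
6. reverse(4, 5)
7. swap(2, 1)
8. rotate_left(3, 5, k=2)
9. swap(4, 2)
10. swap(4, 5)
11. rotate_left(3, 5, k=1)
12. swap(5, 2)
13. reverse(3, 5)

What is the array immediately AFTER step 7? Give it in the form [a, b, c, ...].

Answer: [3, 5, 4, 1, 0, 2]

Derivation:
After 1 (rotate_left(2, 4, k=1)): [1, 0, 5, 2, 3, 4]
After 2 (reverse(4, 5)): [1, 0, 5, 2, 4, 3]
After 3 (reverse(2, 3)): [1, 0, 2, 5, 4, 3]
After 4 (reverse(0, 5)): [3, 4, 5, 2, 0, 1]
After 5 (rotate_left(3, 5, k=2)): [3, 4, 5, 1, 2, 0]
After 6 (reverse(4, 5)): [3, 4, 5, 1, 0, 2]
After 7 (swap(2, 1)): [3, 5, 4, 1, 0, 2]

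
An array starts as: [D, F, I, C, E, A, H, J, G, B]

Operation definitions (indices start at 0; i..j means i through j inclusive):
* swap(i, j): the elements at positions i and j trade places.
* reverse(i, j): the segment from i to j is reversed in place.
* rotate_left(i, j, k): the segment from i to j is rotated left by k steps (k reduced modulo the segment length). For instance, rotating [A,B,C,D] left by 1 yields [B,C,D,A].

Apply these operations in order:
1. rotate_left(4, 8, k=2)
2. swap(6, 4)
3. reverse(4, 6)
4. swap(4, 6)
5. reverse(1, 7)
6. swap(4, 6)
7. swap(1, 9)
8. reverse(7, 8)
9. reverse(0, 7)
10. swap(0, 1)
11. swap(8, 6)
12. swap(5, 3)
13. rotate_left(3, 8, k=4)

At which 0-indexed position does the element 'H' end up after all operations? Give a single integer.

After 1 (rotate_left(4, 8, k=2)): [D, F, I, C, H, J, G, E, A, B]
After 2 (swap(6, 4)): [D, F, I, C, G, J, H, E, A, B]
After 3 (reverse(4, 6)): [D, F, I, C, H, J, G, E, A, B]
After 4 (swap(4, 6)): [D, F, I, C, G, J, H, E, A, B]
After 5 (reverse(1, 7)): [D, E, H, J, G, C, I, F, A, B]
After 6 (swap(4, 6)): [D, E, H, J, I, C, G, F, A, B]
After 7 (swap(1, 9)): [D, B, H, J, I, C, G, F, A, E]
After 8 (reverse(7, 8)): [D, B, H, J, I, C, G, A, F, E]
After 9 (reverse(0, 7)): [A, G, C, I, J, H, B, D, F, E]
After 10 (swap(0, 1)): [G, A, C, I, J, H, B, D, F, E]
After 11 (swap(8, 6)): [G, A, C, I, J, H, F, D, B, E]
After 12 (swap(5, 3)): [G, A, C, H, J, I, F, D, B, E]
After 13 (rotate_left(3, 8, k=4)): [G, A, C, D, B, H, J, I, F, E]

Answer: 5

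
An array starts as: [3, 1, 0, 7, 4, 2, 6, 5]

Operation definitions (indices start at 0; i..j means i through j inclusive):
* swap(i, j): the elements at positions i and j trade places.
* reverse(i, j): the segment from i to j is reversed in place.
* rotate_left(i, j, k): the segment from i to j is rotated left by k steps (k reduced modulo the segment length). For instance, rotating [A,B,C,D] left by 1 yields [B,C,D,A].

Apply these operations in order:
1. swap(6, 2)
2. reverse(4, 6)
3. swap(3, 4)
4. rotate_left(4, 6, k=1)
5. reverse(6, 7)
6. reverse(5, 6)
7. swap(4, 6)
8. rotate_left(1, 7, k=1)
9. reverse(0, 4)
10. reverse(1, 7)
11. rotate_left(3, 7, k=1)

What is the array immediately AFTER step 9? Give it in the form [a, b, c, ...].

Answer: [5, 4, 0, 6, 3, 2, 7, 1]

Derivation:
After 1 (swap(6, 2)): [3, 1, 6, 7, 4, 2, 0, 5]
After 2 (reverse(4, 6)): [3, 1, 6, 7, 0, 2, 4, 5]
After 3 (swap(3, 4)): [3, 1, 6, 0, 7, 2, 4, 5]
After 4 (rotate_left(4, 6, k=1)): [3, 1, 6, 0, 2, 4, 7, 5]
After 5 (reverse(6, 7)): [3, 1, 6, 0, 2, 4, 5, 7]
After 6 (reverse(5, 6)): [3, 1, 6, 0, 2, 5, 4, 7]
After 7 (swap(4, 6)): [3, 1, 6, 0, 4, 5, 2, 7]
After 8 (rotate_left(1, 7, k=1)): [3, 6, 0, 4, 5, 2, 7, 1]
After 9 (reverse(0, 4)): [5, 4, 0, 6, 3, 2, 7, 1]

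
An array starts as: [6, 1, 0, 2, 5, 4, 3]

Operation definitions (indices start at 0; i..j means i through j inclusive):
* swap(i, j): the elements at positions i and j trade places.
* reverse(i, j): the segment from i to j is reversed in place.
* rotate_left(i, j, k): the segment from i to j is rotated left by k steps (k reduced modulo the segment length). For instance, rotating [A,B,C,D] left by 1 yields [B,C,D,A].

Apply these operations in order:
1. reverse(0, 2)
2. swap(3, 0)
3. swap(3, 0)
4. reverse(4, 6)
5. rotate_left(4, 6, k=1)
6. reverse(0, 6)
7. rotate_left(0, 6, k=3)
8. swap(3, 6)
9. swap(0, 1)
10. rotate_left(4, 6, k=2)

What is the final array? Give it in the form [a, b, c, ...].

Answer: [6, 2, 1, 4, 0, 3, 5]

Derivation:
After 1 (reverse(0, 2)): [0, 1, 6, 2, 5, 4, 3]
After 2 (swap(3, 0)): [2, 1, 6, 0, 5, 4, 3]
After 3 (swap(3, 0)): [0, 1, 6, 2, 5, 4, 3]
After 4 (reverse(4, 6)): [0, 1, 6, 2, 3, 4, 5]
After 5 (rotate_left(4, 6, k=1)): [0, 1, 6, 2, 4, 5, 3]
After 6 (reverse(0, 6)): [3, 5, 4, 2, 6, 1, 0]
After 7 (rotate_left(0, 6, k=3)): [2, 6, 1, 0, 3, 5, 4]
After 8 (swap(3, 6)): [2, 6, 1, 4, 3, 5, 0]
After 9 (swap(0, 1)): [6, 2, 1, 4, 3, 5, 0]
After 10 (rotate_left(4, 6, k=2)): [6, 2, 1, 4, 0, 3, 5]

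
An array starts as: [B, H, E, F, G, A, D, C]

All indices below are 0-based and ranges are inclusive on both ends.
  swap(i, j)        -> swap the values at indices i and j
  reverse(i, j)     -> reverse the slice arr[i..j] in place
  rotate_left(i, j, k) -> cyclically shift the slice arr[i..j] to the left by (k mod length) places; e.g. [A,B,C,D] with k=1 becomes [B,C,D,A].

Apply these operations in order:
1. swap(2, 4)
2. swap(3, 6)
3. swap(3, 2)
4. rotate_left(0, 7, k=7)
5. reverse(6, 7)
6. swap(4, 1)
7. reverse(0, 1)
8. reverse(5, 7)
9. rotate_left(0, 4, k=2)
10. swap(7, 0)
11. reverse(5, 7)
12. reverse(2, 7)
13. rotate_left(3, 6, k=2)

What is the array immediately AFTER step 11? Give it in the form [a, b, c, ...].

Answer: [E, D, B, G, C, H, F, A]

Derivation:
After 1 (swap(2, 4)): [B, H, G, F, E, A, D, C]
After 2 (swap(3, 6)): [B, H, G, D, E, A, F, C]
After 3 (swap(3, 2)): [B, H, D, G, E, A, F, C]
After 4 (rotate_left(0, 7, k=7)): [C, B, H, D, G, E, A, F]
After 5 (reverse(6, 7)): [C, B, H, D, G, E, F, A]
After 6 (swap(4, 1)): [C, G, H, D, B, E, F, A]
After 7 (reverse(0, 1)): [G, C, H, D, B, E, F, A]
After 8 (reverse(5, 7)): [G, C, H, D, B, A, F, E]
After 9 (rotate_left(0, 4, k=2)): [H, D, B, G, C, A, F, E]
After 10 (swap(7, 0)): [E, D, B, G, C, A, F, H]
After 11 (reverse(5, 7)): [E, D, B, G, C, H, F, A]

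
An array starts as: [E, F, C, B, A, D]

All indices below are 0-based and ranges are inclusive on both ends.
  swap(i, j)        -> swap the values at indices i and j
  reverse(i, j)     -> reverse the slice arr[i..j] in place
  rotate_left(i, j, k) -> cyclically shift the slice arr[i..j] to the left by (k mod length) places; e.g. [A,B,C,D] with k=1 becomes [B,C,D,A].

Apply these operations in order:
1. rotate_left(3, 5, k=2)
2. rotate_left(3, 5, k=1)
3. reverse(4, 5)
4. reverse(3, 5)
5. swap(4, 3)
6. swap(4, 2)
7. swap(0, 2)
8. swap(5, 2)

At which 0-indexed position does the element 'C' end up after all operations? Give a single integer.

After 1 (rotate_left(3, 5, k=2)): [E, F, C, D, B, A]
After 2 (rotate_left(3, 5, k=1)): [E, F, C, B, A, D]
After 3 (reverse(4, 5)): [E, F, C, B, D, A]
After 4 (reverse(3, 5)): [E, F, C, A, D, B]
After 5 (swap(4, 3)): [E, F, C, D, A, B]
After 6 (swap(4, 2)): [E, F, A, D, C, B]
After 7 (swap(0, 2)): [A, F, E, D, C, B]
After 8 (swap(5, 2)): [A, F, B, D, C, E]

Answer: 4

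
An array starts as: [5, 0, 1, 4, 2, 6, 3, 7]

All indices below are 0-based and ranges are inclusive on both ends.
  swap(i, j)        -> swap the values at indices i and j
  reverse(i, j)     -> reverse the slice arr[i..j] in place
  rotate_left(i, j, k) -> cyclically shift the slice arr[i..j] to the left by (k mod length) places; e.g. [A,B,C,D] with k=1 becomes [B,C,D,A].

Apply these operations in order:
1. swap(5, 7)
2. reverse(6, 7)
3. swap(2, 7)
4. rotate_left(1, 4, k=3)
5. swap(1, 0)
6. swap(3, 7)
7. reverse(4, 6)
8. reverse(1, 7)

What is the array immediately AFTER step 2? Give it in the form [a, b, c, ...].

After 1 (swap(5, 7)): [5, 0, 1, 4, 2, 7, 3, 6]
After 2 (reverse(6, 7)): [5, 0, 1, 4, 2, 7, 6, 3]

Answer: [5, 0, 1, 4, 2, 7, 6, 3]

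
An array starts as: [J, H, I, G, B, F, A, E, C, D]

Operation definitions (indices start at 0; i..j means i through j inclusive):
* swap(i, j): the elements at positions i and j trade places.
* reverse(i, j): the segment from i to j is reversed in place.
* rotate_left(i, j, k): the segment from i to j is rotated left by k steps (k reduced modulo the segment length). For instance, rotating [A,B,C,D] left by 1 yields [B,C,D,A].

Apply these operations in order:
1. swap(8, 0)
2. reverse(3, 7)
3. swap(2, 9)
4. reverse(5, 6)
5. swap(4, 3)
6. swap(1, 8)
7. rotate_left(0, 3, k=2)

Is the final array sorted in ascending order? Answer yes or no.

Answer: no

Derivation:
After 1 (swap(8, 0)): [C, H, I, G, B, F, A, E, J, D]
After 2 (reverse(3, 7)): [C, H, I, E, A, F, B, G, J, D]
After 3 (swap(2, 9)): [C, H, D, E, A, F, B, G, J, I]
After 4 (reverse(5, 6)): [C, H, D, E, A, B, F, G, J, I]
After 5 (swap(4, 3)): [C, H, D, A, E, B, F, G, J, I]
After 6 (swap(1, 8)): [C, J, D, A, E, B, F, G, H, I]
After 7 (rotate_left(0, 3, k=2)): [D, A, C, J, E, B, F, G, H, I]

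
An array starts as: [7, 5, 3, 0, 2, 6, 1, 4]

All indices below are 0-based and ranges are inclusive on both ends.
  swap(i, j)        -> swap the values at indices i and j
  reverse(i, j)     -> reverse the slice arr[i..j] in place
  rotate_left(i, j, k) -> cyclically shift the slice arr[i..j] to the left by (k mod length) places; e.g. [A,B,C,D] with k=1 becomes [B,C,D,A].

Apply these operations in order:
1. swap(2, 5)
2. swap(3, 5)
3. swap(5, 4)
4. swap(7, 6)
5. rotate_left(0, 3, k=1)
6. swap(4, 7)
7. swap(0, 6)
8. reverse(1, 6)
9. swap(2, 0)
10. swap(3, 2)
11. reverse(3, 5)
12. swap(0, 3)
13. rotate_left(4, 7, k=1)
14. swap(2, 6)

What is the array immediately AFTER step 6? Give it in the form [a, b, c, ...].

After 1 (swap(2, 5)): [7, 5, 6, 0, 2, 3, 1, 4]
After 2 (swap(3, 5)): [7, 5, 6, 3, 2, 0, 1, 4]
After 3 (swap(5, 4)): [7, 5, 6, 3, 0, 2, 1, 4]
After 4 (swap(7, 6)): [7, 5, 6, 3, 0, 2, 4, 1]
After 5 (rotate_left(0, 3, k=1)): [5, 6, 3, 7, 0, 2, 4, 1]
After 6 (swap(4, 7)): [5, 6, 3, 7, 1, 2, 4, 0]

Answer: [5, 6, 3, 7, 1, 2, 4, 0]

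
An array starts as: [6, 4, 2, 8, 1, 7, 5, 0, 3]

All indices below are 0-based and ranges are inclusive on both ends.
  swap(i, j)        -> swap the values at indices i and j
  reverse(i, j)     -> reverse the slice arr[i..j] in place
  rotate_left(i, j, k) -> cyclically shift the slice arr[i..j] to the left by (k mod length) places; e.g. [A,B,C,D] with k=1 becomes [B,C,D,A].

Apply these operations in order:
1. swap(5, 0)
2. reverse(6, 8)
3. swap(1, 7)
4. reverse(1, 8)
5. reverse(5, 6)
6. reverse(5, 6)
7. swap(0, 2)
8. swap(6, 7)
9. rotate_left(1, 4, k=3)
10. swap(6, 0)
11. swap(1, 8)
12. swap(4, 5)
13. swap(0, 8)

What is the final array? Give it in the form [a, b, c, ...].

Answer: [6, 0, 5, 7, 1, 3, 4, 8, 2]

Derivation:
After 1 (swap(5, 0)): [7, 4, 2, 8, 1, 6, 5, 0, 3]
After 2 (reverse(6, 8)): [7, 4, 2, 8, 1, 6, 3, 0, 5]
After 3 (swap(1, 7)): [7, 0, 2, 8, 1, 6, 3, 4, 5]
After 4 (reverse(1, 8)): [7, 5, 4, 3, 6, 1, 8, 2, 0]
After 5 (reverse(5, 6)): [7, 5, 4, 3, 6, 8, 1, 2, 0]
After 6 (reverse(5, 6)): [7, 5, 4, 3, 6, 1, 8, 2, 0]
After 7 (swap(0, 2)): [4, 5, 7, 3, 6, 1, 8, 2, 0]
After 8 (swap(6, 7)): [4, 5, 7, 3, 6, 1, 2, 8, 0]
After 9 (rotate_left(1, 4, k=3)): [4, 6, 5, 7, 3, 1, 2, 8, 0]
After 10 (swap(6, 0)): [2, 6, 5, 7, 3, 1, 4, 8, 0]
After 11 (swap(1, 8)): [2, 0, 5, 7, 3, 1, 4, 8, 6]
After 12 (swap(4, 5)): [2, 0, 5, 7, 1, 3, 4, 8, 6]
After 13 (swap(0, 8)): [6, 0, 5, 7, 1, 3, 4, 8, 2]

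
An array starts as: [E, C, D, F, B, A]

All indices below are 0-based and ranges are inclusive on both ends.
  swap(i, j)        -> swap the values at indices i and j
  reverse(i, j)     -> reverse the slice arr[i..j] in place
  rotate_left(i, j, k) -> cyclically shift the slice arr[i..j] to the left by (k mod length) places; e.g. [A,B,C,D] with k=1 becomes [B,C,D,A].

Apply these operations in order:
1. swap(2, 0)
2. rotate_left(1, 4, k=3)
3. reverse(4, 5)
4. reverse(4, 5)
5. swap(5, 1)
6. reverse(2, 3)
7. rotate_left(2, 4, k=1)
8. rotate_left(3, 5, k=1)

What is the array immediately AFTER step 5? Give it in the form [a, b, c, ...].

Answer: [D, A, C, E, F, B]

Derivation:
After 1 (swap(2, 0)): [D, C, E, F, B, A]
After 2 (rotate_left(1, 4, k=3)): [D, B, C, E, F, A]
After 3 (reverse(4, 5)): [D, B, C, E, A, F]
After 4 (reverse(4, 5)): [D, B, C, E, F, A]
After 5 (swap(5, 1)): [D, A, C, E, F, B]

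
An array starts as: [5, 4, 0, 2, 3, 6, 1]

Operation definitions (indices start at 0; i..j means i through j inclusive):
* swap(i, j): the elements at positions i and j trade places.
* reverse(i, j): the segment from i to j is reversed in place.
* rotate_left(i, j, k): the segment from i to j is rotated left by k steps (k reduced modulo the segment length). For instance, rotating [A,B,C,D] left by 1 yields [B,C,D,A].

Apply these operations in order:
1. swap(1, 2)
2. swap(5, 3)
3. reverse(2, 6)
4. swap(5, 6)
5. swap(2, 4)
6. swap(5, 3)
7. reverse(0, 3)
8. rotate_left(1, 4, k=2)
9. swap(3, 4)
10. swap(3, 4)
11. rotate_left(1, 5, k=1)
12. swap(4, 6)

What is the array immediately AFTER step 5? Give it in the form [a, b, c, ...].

After 1 (swap(1, 2)): [5, 0, 4, 2, 3, 6, 1]
After 2 (swap(5, 3)): [5, 0, 4, 6, 3, 2, 1]
After 3 (reverse(2, 6)): [5, 0, 1, 2, 3, 6, 4]
After 4 (swap(5, 6)): [5, 0, 1, 2, 3, 4, 6]
After 5 (swap(2, 4)): [5, 0, 3, 2, 1, 4, 6]

Answer: [5, 0, 3, 2, 1, 4, 6]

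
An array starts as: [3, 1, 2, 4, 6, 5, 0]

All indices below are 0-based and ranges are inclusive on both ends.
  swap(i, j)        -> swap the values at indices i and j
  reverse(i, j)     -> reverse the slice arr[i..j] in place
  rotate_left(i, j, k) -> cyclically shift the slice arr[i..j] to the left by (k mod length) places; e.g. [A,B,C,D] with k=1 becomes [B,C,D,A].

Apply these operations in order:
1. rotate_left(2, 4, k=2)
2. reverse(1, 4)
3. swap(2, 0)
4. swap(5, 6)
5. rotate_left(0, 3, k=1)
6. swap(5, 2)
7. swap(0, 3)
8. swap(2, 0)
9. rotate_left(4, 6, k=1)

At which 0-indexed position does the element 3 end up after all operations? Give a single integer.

Answer: 1

Derivation:
After 1 (rotate_left(2, 4, k=2)): [3, 1, 6, 2, 4, 5, 0]
After 2 (reverse(1, 4)): [3, 4, 2, 6, 1, 5, 0]
After 3 (swap(2, 0)): [2, 4, 3, 6, 1, 5, 0]
After 4 (swap(5, 6)): [2, 4, 3, 6, 1, 0, 5]
After 5 (rotate_left(0, 3, k=1)): [4, 3, 6, 2, 1, 0, 5]
After 6 (swap(5, 2)): [4, 3, 0, 2, 1, 6, 5]
After 7 (swap(0, 3)): [2, 3, 0, 4, 1, 6, 5]
After 8 (swap(2, 0)): [0, 3, 2, 4, 1, 6, 5]
After 9 (rotate_left(4, 6, k=1)): [0, 3, 2, 4, 6, 5, 1]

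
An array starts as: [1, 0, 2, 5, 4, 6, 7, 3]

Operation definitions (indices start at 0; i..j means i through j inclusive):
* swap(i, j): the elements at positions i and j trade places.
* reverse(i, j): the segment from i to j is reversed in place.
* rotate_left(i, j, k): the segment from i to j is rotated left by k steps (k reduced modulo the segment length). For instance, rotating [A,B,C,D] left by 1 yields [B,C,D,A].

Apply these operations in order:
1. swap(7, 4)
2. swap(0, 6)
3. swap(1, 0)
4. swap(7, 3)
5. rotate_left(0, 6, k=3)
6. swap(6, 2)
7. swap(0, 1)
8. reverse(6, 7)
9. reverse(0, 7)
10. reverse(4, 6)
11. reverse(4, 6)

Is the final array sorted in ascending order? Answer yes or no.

Answer: no

Derivation:
After 1 (swap(7, 4)): [1, 0, 2, 5, 3, 6, 7, 4]
After 2 (swap(0, 6)): [7, 0, 2, 5, 3, 6, 1, 4]
After 3 (swap(1, 0)): [0, 7, 2, 5, 3, 6, 1, 4]
After 4 (swap(7, 3)): [0, 7, 2, 4, 3, 6, 1, 5]
After 5 (rotate_left(0, 6, k=3)): [4, 3, 6, 1, 0, 7, 2, 5]
After 6 (swap(6, 2)): [4, 3, 2, 1, 0, 7, 6, 5]
After 7 (swap(0, 1)): [3, 4, 2, 1, 0, 7, 6, 5]
After 8 (reverse(6, 7)): [3, 4, 2, 1, 0, 7, 5, 6]
After 9 (reverse(0, 7)): [6, 5, 7, 0, 1, 2, 4, 3]
After 10 (reverse(4, 6)): [6, 5, 7, 0, 4, 2, 1, 3]
After 11 (reverse(4, 6)): [6, 5, 7, 0, 1, 2, 4, 3]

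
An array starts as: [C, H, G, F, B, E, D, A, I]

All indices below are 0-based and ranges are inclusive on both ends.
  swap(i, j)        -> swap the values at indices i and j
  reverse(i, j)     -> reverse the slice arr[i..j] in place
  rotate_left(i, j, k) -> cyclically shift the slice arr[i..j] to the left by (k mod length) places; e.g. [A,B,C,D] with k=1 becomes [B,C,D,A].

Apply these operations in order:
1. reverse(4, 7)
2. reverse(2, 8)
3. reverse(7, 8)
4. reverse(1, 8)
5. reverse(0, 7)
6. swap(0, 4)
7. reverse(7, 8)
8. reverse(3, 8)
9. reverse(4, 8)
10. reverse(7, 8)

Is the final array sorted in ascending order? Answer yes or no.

Answer: no

Derivation:
After 1 (reverse(4, 7)): [C, H, G, F, A, D, E, B, I]
After 2 (reverse(2, 8)): [C, H, I, B, E, D, A, F, G]
After 3 (reverse(7, 8)): [C, H, I, B, E, D, A, G, F]
After 4 (reverse(1, 8)): [C, F, G, A, D, E, B, I, H]
After 5 (reverse(0, 7)): [I, B, E, D, A, G, F, C, H]
After 6 (swap(0, 4)): [A, B, E, D, I, G, F, C, H]
After 7 (reverse(7, 8)): [A, B, E, D, I, G, F, H, C]
After 8 (reverse(3, 8)): [A, B, E, C, H, F, G, I, D]
After 9 (reverse(4, 8)): [A, B, E, C, D, I, G, F, H]
After 10 (reverse(7, 8)): [A, B, E, C, D, I, G, H, F]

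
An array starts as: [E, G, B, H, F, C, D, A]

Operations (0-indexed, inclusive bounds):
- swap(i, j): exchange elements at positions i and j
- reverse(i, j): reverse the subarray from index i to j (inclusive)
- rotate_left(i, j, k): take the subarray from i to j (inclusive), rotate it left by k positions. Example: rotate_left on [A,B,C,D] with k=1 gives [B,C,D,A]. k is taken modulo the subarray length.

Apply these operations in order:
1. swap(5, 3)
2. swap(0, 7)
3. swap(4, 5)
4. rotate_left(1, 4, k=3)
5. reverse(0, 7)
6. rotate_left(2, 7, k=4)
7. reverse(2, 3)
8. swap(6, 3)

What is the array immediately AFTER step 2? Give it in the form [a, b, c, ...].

Answer: [A, G, B, C, F, H, D, E]

Derivation:
After 1 (swap(5, 3)): [E, G, B, C, F, H, D, A]
After 2 (swap(0, 7)): [A, G, B, C, F, H, D, E]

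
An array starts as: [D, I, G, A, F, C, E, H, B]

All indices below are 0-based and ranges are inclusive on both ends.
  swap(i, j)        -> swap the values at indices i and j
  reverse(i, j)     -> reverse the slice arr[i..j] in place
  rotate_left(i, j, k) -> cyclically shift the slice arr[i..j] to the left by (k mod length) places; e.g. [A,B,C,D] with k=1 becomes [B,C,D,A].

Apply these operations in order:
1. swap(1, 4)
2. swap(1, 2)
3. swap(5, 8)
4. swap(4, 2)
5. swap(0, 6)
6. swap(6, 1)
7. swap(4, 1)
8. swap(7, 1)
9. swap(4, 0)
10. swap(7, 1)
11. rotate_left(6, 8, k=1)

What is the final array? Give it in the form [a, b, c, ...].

After 1 (swap(1, 4)): [D, F, G, A, I, C, E, H, B]
After 2 (swap(1, 2)): [D, G, F, A, I, C, E, H, B]
After 3 (swap(5, 8)): [D, G, F, A, I, B, E, H, C]
After 4 (swap(4, 2)): [D, G, I, A, F, B, E, H, C]
After 5 (swap(0, 6)): [E, G, I, A, F, B, D, H, C]
After 6 (swap(6, 1)): [E, D, I, A, F, B, G, H, C]
After 7 (swap(4, 1)): [E, F, I, A, D, B, G, H, C]
After 8 (swap(7, 1)): [E, H, I, A, D, B, G, F, C]
After 9 (swap(4, 0)): [D, H, I, A, E, B, G, F, C]
After 10 (swap(7, 1)): [D, F, I, A, E, B, G, H, C]
After 11 (rotate_left(6, 8, k=1)): [D, F, I, A, E, B, H, C, G]

Answer: [D, F, I, A, E, B, H, C, G]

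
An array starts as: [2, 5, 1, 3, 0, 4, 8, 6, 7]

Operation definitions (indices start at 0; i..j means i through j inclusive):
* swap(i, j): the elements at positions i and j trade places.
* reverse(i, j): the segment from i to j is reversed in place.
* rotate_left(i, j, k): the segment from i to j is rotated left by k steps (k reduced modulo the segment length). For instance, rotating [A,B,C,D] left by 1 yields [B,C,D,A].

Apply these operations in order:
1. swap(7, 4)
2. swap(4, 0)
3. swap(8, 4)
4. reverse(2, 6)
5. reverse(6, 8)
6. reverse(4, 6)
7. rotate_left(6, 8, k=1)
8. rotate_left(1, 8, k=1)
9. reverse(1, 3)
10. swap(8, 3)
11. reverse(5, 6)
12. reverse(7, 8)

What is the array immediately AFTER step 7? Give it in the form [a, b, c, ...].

After 1 (swap(7, 4)): [2, 5, 1, 3, 6, 4, 8, 0, 7]
After 2 (swap(4, 0)): [6, 5, 1, 3, 2, 4, 8, 0, 7]
After 3 (swap(8, 4)): [6, 5, 1, 3, 7, 4, 8, 0, 2]
After 4 (reverse(2, 6)): [6, 5, 8, 4, 7, 3, 1, 0, 2]
After 5 (reverse(6, 8)): [6, 5, 8, 4, 7, 3, 2, 0, 1]
After 6 (reverse(4, 6)): [6, 5, 8, 4, 2, 3, 7, 0, 1]
After 7 (rotate_left(6, 8, k=1)): [6, 5, 8, 4, 2, 3, 0, 1, 7]

Answer: [6, 5, 8, 4, 2, 3, 0, 1, 7]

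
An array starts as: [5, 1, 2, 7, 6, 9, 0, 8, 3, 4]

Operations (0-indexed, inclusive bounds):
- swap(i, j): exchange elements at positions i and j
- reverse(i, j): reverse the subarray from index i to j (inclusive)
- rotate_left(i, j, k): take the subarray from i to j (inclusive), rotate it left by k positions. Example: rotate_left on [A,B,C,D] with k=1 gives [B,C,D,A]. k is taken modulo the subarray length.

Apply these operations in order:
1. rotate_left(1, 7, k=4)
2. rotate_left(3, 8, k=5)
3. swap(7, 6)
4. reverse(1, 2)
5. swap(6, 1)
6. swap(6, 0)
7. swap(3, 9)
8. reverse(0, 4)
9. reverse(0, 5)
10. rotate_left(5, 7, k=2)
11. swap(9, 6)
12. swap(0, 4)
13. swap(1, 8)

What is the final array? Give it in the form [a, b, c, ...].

After 1 (rotate_left(1, 7, k=4)): [5, 9, 0, 8, 1, 2, 7, 6, 3, 4]
After 2 (rotate_left(3, 8, k=5)): [5, 9, 0, 3, 8, 1, 2, 7, 6, 4]
After 3 (swap(7, 6)): [5, 9, 0, 3, 8, 1, 7, 2, 6, 4]
After 4 (reverse(1, 2)): [5, 0, 9, 3, 8, 1, 7, 2, 6, 4]
After 5 (swap(6, 1)): [5, 7, 9, 3, 8, 1, 0, 2, 6, 4]
After 6 (swap(6, 0)): [0, 7, 9, 3, 8, 1, 5, 2, 6, 4]
After 7 (swap(3, 9)): [0, 7, 9, 4, 8, 1, 5, 2, 6, 3]
After 8 (reverse(0, 4)): [8, 4, 9, 7, 0, 1, 5, 2, 6, 3]
After 9 (reverse(0, 5)): [1, 0, 7, 9, 4, 8, 5, 2, 6, 3]
After 10 (rotate_left(5, 7, k=2)): [1, 0, 7, 9, 4, 2, 8, 5, 6, 3]
After 11 (swap(9, 6)): [1, 0, 7, 9, 4, 2, 3, 5, 6, 8]
After 12 (swap(0, 4)): [4, 0, 7, 9, 1, 2, 3, 5, 6, 8]
After 13 (swap(1, 8)): [4, 6, 7, 9, 1, 2, 3, 5, 0, 8]

Answer: [4, 6, 7, 9, 1, 2, 3, 5, 0, 8]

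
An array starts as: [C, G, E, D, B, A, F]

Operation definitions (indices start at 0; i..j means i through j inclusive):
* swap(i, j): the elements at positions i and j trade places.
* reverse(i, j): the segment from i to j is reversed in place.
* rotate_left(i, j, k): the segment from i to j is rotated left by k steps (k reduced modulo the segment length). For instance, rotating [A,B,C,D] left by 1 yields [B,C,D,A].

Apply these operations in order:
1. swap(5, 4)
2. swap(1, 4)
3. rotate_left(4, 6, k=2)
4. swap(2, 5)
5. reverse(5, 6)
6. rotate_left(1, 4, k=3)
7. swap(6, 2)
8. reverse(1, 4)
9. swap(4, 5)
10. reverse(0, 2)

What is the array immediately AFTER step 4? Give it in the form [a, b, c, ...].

Answer: [C, A, G, D, F, E, B]

Derivation:
After 1 (swap(5, 4)): [C, G, E, D, A, B, F]
After 2 (swap(1, 4)): [C, A, E, D, G, B, F]
After 3 (rotate_left(4, 6, k=2)): [C, A, E, D, F, G, B]
After 4 (swap(2, 5)): [C, A, G, D, F, E, B]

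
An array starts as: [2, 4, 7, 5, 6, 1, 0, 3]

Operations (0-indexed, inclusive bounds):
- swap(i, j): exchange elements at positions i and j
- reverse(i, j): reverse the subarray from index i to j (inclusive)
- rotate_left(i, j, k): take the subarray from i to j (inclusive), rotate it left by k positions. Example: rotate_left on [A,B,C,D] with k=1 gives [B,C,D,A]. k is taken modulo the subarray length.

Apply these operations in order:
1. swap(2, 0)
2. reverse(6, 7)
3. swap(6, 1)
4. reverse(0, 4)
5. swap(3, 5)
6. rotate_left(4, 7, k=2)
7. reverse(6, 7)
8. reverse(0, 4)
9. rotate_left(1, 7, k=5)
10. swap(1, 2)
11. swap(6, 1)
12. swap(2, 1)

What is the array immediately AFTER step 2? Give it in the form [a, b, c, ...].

Answer: [7, 4, 2, 5, 6, 1, 3, 0]

Derivation:
After 1 (swap(2, 0)): [7, 4, 2, 5, 6, 1, 0, 3]
After 2 (reverse(6, 7)): [7, 4, 2, 5, 6, 1, 3, 0]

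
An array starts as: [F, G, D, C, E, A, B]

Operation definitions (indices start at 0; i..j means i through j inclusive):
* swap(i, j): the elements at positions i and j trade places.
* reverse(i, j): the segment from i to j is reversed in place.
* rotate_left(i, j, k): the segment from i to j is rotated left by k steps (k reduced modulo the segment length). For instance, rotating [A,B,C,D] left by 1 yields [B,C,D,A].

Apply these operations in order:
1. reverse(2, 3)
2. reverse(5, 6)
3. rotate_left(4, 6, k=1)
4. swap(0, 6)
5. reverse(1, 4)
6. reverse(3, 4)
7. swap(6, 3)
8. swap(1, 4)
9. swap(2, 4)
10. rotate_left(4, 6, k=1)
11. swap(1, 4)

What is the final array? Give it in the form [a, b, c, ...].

Answer: [E, A, B, F, C, G, D]

Derivation:
After 1 (reverse(2, 3)): [F, G, C, D, E, A, B]
After 2 (reverse(5, 6)): [F, G, C, D, E, B, A]
After 3 (rotate_left(4, 6, k=1)): [F, G, C, D, B, A, E]
After 4 (swap(0, 6)): [E, G, C, D, B, A, F]
After 5 (reverse(1, 4)): [E, B, D, C, G, A, F]
After 6 (reverse(3, 4)): [E, B, D, G, C, A, F]
After 7 (swap(6, 3)): [E, B, D, F, C, A, G]
After 8 (swap(1, 4)): [E, C, D, F, B, A, G]
After 9 (swap(2, 4)): [E, C, B, F, D, A, G]
After 10 (rotate_left(4, 6, k=1)): [E, C, B, F, A, G, D]
After 11 (swap(1, 4)): [E, A, B, F, C, G, D]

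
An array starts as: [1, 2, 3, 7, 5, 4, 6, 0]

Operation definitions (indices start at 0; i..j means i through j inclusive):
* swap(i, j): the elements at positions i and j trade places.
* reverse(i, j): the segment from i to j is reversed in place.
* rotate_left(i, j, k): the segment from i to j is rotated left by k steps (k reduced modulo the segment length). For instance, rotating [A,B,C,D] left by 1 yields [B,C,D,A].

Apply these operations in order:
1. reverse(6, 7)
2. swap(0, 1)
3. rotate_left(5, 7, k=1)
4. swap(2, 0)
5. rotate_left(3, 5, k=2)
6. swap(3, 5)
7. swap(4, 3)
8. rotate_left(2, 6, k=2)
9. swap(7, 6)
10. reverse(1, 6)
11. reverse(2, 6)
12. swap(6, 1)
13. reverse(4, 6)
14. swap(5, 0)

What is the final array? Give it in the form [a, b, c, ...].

After 1 (reverse(6, 7)): [1, 2, 3, 7, 5, 4, 0, 6]
After 2 (swap(0, 1)): [2, 1, 3, 7, 5, 4, 0, 6]
After 3 (rotate_left(5, 7, k=1)): [2, 1, 3, 7, 5, 0, 6, 4]
After 4 (swap(2, 0)): [3, 1, 2, 7, 5, 0, 6, 4]
After 5 (rotate_left(3, 5, k=2)): [3, 1, 2, 0, 7, 5, 6, 4]
After 6 (swap(3, 5)): [3, 1, 2, 5, 7, 0, 6, 4]
After 7 (swap(4, 3)): [3, 1, 2, 7, 5, 0, 6, 4]
After 8 (rotate_left(2, 6, k=2)): [3, 1, 5, 0, 6, 2, 7, 4]
After 9 (swap(7, 6)): [3, 1, 5, 0, 6, 2, 4, 7]
After 10 (reverse(1, 6)): [3, 4, 2, 6, 0, 5, 1, 7]
After 11 (reverse(2, 6)): [3, 4, 1, 5, 0, 6, 2, 7]
After 12 (swap(6, 1)): [3, 2, 1, 5, 0, 6, 4, 7]
After 13 (reverse(4, 6)): [3, 2, 1, 5, 4, 6, 0, 7]
After 14 (swap(5, 0)): [6, 2, 1, 5, 4, 3, 0, 7]

Answer: [6, 2, 1, 5, 4, 3, 0, 7]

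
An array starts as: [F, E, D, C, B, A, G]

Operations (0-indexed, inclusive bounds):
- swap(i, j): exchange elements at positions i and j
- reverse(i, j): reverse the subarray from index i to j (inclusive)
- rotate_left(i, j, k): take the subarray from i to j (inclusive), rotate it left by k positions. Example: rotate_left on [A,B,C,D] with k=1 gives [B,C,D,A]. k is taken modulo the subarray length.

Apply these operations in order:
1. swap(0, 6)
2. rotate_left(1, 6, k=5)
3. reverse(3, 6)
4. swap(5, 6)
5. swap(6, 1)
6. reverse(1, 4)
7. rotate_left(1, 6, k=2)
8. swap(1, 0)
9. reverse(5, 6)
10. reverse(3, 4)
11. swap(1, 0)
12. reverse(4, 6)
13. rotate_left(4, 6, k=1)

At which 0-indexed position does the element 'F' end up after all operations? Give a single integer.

Answer: 3

Derivation:
After 1 (swap(0, 6)): [G, E, D, C, B, A, F]
After 2 (rotate_left(1, 6, k=5)): [G, F, E, D, C, B, A]
After 3 (reverse(3, 6)): [G, F, E, A, B, C, D]
After 4 (swap(5, 6)): [G, F, E, A, B, D, C]
After 5 (swap(6, 1)): [G, C, E, A, B, D, F]
After 6 (reverse(1, 4)): [G, B, A, E, C, D, F]
After 7 (rotate_left(1, 6, k=2)): [G, E, C, D, F, B, A]
After 8 (swap(1, 0)): [E, G, C, D, F, B, A]
After 9 (reverse(5, 6)): [E, G, C, D, F, A, B]
After 10 (reverse(3, 4)): [E, G, C, F, D, A, B]
After 11 (swap(1, 0)): [G, E, C, F, D, A, B]
After 12 (reverse(4, 6)): [G, E, C, F, B, A, D]
After 13 (rotate_left(4, 6, k=1)): [G, E, C, F, A, D, B]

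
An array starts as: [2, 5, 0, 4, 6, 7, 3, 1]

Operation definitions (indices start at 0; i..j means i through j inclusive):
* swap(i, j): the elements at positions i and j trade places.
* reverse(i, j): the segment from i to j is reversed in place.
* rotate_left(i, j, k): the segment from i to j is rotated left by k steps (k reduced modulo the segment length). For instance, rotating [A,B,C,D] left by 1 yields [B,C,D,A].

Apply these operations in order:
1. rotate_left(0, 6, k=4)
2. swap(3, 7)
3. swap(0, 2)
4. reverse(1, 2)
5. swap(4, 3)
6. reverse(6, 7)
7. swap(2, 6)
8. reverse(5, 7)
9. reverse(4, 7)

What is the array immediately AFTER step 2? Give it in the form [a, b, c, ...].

After 1 (rotate_left(0, 6, k=4)): [6, 7, 3, 2, 5, 0, 4, 1]
After 2 (swap(3, 7)): [6, 7, 3, 1, 5, 0, 4, 2]

Answer: [6, 7, 3, 1, 5, 0, 4, 2]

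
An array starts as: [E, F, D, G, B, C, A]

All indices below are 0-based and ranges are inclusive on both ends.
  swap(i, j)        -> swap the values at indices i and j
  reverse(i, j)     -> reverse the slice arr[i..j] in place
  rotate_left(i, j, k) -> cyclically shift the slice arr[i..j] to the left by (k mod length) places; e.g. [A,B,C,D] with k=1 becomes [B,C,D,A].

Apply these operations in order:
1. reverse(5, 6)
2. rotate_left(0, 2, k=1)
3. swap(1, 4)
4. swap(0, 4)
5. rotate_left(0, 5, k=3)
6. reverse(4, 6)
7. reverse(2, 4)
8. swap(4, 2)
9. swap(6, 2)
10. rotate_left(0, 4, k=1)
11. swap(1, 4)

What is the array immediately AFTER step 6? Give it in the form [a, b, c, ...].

Answer: [G, F, A, D, C, E, B]

Derivation:
After 1 (reverse(5, 6)): [E, F, D, G, B, A, C]
After 2 (rotate_left(0, 2, k=1)): [F, D, E, G, B, A, C]
After 3 (swap(1, 4)): [F, B, E, G, D, A, C]
After 4 (swap(0, 4)): [D, B, E, G, F, A, C]
After 5 (rotate_left(0, 5, k=3)): [G, F, A, D, B, E, C]
After 6 (reverse(4, 6)): [G, F, A, D, C, E, B]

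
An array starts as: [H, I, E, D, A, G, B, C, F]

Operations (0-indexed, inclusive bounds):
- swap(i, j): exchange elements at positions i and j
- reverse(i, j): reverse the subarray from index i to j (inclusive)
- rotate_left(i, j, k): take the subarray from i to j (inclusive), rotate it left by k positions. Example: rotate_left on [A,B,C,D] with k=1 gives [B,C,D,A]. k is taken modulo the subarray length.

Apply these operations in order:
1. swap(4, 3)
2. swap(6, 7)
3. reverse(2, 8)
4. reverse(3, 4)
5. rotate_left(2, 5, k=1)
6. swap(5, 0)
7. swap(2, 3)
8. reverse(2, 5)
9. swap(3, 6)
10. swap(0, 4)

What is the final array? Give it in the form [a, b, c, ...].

After 1 (swap(4, 3)): [H, I, E, A, D, G, B, C, F]
After 2 (swap(6, 7)): [H, I, E, A, D, G, C, B, F]
After 3 (reverse(2, 8)): [H, I, F, B, C, G, D, A, E]
After 4 (reverse(3, 4)): [H, I, F, C, B, G, D, A, E]
After 5 (rotate_left(2, 5, k=1)): [H, I, C, B, G, F, D, A, E]
After 6 (swap(5, 0)): [F, I, C, B, G, H, D, A, E]
After 7 (swap(2, 3)): [F, I, B, C, G, H, D, A, E]
After 8 (reverse(2, 5)): [F, I, H, G, C, B, D, A, E]
After 9 (swap(3, 6)): [F, I, H, D, C, B, G, A, E]
After 10 (swap(0, 4)): [C, I, H, D, F, B, G, A, E]

Answer: [C, I, H, D, F, B, G, A, E]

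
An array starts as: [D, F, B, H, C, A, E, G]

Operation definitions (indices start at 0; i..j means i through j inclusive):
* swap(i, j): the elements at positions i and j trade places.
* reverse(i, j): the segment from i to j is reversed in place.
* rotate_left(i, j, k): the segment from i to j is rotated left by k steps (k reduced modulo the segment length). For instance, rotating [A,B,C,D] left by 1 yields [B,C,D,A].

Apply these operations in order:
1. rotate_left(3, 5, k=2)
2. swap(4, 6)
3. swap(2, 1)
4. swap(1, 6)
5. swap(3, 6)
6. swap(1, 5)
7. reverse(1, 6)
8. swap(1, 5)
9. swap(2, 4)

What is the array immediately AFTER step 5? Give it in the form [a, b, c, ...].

Answer: [D, H, F, B, E, C, A, G]

Derivation:
After 1 (rotate_left(3, 5, k=2)): [D, F, B, A, H, C, E, G]
After 2 (swap(4, 6)): [D, F, B, A, E, C, H, G]
After 3 (swap(2, 1)): [D, B, F, A, E, C, H, G]
After 4 (swap(1, 6)): [D, H, F, A, E, C, B, G]
After 5 (swap(3, 6)): [D, H, F, B, E, C, A, G]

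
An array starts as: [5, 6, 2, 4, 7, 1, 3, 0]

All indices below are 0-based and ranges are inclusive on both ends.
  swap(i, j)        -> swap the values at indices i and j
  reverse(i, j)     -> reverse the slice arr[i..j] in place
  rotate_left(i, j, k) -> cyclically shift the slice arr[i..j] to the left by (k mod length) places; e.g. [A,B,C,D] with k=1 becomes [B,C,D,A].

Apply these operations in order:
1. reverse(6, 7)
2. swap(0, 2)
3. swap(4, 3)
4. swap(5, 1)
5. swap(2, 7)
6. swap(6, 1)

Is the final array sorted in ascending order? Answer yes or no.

Answer: no

Derivation:
After 1 (reverse(6, 7)): [5, 6, 2, 4, 7, 1, 0, 3]
After 2 (swap(0, 2)): [2, 6, 5, 4, 7, 1, 0, 3]
After 3 (swap(4, 3)): [2, 6, 5, 7, 4, 1, 0, 3]
After 4 (swap(5, 1)): [2, 1, 5, 7, 4, 6, 0, 3]
After 5 (swap(2, 7)): [2, 1, 3, 7, 4, 6, 0, 5]
After 6 (swap(6, 1)): [2, 0, 3, 7, 4, 6, 1, 5]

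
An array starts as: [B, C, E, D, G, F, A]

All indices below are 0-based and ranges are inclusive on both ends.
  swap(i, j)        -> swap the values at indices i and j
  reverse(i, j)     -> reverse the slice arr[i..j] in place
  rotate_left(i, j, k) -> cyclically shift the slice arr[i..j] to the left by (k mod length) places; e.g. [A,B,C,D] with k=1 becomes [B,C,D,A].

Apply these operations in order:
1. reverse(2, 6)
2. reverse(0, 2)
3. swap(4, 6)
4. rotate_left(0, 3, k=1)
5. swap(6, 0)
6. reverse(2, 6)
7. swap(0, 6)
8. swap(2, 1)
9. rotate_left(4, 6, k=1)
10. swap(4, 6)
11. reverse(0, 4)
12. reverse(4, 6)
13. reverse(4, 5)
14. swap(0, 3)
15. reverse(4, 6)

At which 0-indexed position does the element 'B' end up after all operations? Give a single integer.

After 1 (reverse(2, 6)): [B, C, A, F, G, D, E]
After 2 (reverse(0, 2)): [A, C, B, F, G, D, E]
After 3 (swap(4, 6)): [A, C, B, F, E, D, G]
After 4 (rotate_left(0, 3, k=1)): [C, B, F, A, E, D, G]
After 5 (swap(6, 0)): [G, B, F, A, E, D, C]
After 6 (reverse(2, 6)): [G, B, C, D, E, A, F]
After 7 (swap(0, 6)): [F, B, C, D, E, A, G]
After 8 (swap(2, 1)): [F, C, B, D, E, A, G]
After 9 (rotate_left(4, 6, k=1)): [F, C, B, D, A, G, E]
After 10 (swap(4, 6)): [F, C, B, D, E, G, A]
After 11 (reverse(0, 4)): [E, D, B, C, F, G, A]
After 12 (reverse(4, 6)): [E, D, B, C, A, G, F]
After 13 (reverse(4, 5)): [E, D, B, C, G, A, F]
After 14 (swap(0, 3)): [C, D, B, E, G, A, F]
After 15 (reverse(4, 6)): [C, D, B, E, F, A, G]

Answer: 2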